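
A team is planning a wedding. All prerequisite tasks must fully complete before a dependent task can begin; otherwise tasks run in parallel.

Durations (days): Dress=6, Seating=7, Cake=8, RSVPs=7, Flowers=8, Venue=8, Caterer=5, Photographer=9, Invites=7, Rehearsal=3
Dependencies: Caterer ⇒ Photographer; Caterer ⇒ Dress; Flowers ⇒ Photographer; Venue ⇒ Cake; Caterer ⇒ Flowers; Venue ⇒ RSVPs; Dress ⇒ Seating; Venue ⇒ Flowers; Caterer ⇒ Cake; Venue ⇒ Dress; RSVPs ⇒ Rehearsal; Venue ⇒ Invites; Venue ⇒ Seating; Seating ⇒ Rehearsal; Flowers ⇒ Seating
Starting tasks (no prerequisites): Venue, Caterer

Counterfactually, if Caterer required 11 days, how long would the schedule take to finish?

29

The binding path is Venue→Flowers→Seating→Rehearsal = 8+8+7+3 = 26; finish at 26 days.
Caterer has 3 days of float (longest path through it is 23).
Now Caterer→Flowers→Seating→Rehearsal = 11+8+7+3 = 29 is longest, so the finish becomes 29 days.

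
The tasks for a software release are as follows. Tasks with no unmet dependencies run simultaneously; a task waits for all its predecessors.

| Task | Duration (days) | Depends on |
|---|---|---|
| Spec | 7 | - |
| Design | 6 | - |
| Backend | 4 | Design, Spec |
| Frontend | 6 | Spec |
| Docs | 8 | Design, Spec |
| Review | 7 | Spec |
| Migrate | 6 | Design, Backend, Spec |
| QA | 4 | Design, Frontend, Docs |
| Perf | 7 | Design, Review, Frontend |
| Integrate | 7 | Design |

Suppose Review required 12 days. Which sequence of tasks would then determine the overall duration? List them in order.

Actual critical path: Spec→Review→Perf = 7+7+7 = 21 ⇒ 21 days.
Review lies on that path, so at 12 days the path becomes 26 days.
No other chain overtakes it, so the finish is 26 days.

Spec, Review, Perf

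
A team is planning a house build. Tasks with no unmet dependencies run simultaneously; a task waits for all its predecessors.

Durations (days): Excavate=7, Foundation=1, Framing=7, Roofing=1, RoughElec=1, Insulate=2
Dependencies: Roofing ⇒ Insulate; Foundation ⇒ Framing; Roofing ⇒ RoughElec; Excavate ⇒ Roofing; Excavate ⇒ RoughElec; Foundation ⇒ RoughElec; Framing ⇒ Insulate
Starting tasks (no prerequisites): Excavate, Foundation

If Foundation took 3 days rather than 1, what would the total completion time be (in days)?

12

Baseline: Foundation→Framing→Insulate = 1+7+2 = 10 → 10 days.
Since Foundation is critical, the +2 change carries straight to that chain (now 12 days).
The critical path is still Foundation→Framing→Insulate; finish is now 12 days.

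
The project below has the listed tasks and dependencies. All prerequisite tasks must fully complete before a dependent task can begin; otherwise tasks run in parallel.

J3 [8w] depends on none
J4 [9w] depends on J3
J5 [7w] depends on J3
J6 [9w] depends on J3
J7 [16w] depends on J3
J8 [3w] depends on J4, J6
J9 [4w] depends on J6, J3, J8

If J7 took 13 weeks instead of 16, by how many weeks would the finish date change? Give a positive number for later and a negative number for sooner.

The binding path is J3→J7 = 8+16 = 24; finish at 24 weeks.
J7 lies on that path, so at 13 weeks the path becomes 21 weeks.
New critical path: J3→J4→J8→J9 = 8+9+3+4 = 24 ⇒ 24 weeks.
Change in finish: 24 − 24 = +0 weeks.

0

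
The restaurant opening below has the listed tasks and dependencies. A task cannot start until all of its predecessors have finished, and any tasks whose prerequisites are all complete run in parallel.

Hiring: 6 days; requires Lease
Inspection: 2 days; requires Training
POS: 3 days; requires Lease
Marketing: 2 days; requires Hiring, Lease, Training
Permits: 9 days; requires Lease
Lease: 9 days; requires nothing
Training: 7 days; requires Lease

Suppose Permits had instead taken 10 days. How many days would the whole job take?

The binding path is Lease→Permits = 9+9 = 18; finish at 18 days.
Permits is on the critical path; changing it to 10 makes that path 19 days.
That remains the longest chain; total 19 days.

19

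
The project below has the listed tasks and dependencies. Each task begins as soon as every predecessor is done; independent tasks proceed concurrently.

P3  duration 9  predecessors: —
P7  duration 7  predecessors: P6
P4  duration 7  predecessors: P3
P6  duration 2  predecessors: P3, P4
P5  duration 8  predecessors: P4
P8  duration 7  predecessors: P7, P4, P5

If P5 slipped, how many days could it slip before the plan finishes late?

The longest chain is P3→P4→P6→P7→P8 = 9+7+2+7+7 = 32; overall finish 32 days.
The longest chain containing P5 totals 31 days.
Slack of P5 = 17 − 16 = 1 day.

1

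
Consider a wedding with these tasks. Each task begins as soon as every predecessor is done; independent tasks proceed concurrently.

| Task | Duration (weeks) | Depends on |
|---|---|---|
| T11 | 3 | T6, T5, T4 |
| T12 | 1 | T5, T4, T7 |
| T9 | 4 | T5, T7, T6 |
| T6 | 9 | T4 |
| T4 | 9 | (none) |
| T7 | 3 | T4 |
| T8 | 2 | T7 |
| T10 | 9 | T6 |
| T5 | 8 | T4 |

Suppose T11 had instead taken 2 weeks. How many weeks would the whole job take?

As given, the longest chain is T4→T6→T10 = 9+9+9 = 27, so the finish is 27 weeks.
T11 has 6 weeks of float (longest path through it is 21).
No other chain overtakes it, so the finish is 27 weeks.

27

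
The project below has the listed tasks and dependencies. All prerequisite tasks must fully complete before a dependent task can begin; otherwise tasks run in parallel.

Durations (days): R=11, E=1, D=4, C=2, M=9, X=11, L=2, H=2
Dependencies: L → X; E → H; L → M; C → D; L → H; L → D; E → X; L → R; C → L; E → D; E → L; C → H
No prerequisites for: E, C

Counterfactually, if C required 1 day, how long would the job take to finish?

14

Critical path before the change: C→L→R = 2+2+11 = 15 giving 15 days.
C lies on that path, so at 1 day the path becomes 14 days.
The binding chain switches to E→L→R = 1+2+11 = 14; finish 14 days.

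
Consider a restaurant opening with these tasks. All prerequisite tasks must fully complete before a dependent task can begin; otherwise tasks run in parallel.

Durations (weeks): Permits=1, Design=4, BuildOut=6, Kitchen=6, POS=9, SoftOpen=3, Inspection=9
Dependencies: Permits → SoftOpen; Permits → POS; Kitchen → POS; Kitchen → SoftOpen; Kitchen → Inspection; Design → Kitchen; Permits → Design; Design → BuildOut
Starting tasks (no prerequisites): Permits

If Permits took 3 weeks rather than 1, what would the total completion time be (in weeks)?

Actual critical path: Permits→Design→Kitchen→POS = 1+4+6+9 = 20 ⇒ 20 weeks.
Since Permits is critical, the +2 change carries straight to that chain (now 22 weeks).
No other chain overtakes it, so the finish is 22 weeks.

22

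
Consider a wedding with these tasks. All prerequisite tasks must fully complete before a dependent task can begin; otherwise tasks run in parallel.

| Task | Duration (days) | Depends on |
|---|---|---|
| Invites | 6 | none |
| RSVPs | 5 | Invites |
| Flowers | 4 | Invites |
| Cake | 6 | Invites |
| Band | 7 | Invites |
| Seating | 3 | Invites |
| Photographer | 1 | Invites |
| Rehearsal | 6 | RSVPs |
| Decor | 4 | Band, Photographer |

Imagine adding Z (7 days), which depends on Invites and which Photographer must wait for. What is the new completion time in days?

18

Originally the wedding takes 17 days.
With Z inserted, Photographer now waits for max(Invites, Z).
New critical path: Invites→Z→Photographer→Decor = 6+7+1+4 = 18 ⇒ 18 days.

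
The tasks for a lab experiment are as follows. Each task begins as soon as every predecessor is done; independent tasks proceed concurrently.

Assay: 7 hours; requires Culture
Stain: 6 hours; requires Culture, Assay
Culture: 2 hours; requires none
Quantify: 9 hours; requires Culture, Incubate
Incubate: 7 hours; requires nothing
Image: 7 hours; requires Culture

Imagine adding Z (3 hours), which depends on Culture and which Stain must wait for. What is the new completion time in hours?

Originally the job takes 16 hours.
With Z inserted, Stain now waits for max(Culture, Assay, Z).
New critical path: Incubate→Quantify = 7+9 = 16 ⇒ 16 hours.

16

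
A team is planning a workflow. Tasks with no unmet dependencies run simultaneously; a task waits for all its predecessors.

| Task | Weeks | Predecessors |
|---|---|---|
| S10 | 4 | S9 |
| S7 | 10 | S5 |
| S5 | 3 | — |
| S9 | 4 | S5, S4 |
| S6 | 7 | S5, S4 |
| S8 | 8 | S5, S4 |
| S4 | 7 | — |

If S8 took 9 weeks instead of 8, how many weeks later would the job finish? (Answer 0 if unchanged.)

1

As given, the longest chain is S4→S8 = 7+8 = 15, so the finish is 15 weeks.
Since S8 is critical, the +1 change carries straight to that chain (now 16 weeks).
The critical path is still S4→S8; finish is now 16 weeks.
Change in finish: 16 − 15 = +1 weeks.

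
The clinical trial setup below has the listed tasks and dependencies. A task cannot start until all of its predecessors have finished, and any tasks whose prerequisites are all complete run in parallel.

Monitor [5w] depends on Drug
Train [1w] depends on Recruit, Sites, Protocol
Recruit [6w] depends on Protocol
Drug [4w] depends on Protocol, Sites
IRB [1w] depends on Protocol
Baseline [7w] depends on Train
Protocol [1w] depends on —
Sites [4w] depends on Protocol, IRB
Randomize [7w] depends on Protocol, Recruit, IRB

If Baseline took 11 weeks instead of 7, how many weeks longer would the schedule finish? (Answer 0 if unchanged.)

4

As given, the longest chain is Protocol→Recruit→Train→Baseline = 1+6+1+7 = 15, so the finish is 15 weeks.
Baseline lies on that path, so at 11 weeks the path becomes 19 weeks.
That remains the longest chain; total 19 weeks.
Change in finish: 19 − 15 = +4 weeks.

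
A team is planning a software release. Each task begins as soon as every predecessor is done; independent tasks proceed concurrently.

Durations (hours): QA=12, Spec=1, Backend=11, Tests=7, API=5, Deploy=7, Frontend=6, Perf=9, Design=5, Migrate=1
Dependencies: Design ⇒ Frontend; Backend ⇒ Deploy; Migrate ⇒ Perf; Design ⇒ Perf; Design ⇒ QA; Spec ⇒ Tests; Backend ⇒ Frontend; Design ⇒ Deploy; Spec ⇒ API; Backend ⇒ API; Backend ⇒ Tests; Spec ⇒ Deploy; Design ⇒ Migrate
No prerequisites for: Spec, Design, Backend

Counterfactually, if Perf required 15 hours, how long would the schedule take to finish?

Baseline: Backend→Tests = 11+7 = 18 → 18 hours.
The longest path through Perf is only 15 hours, so Perf has float 3.
New critical path: Design→Migrate→Perf = 5+1+15 = 21 ⇒ 21 hours.

21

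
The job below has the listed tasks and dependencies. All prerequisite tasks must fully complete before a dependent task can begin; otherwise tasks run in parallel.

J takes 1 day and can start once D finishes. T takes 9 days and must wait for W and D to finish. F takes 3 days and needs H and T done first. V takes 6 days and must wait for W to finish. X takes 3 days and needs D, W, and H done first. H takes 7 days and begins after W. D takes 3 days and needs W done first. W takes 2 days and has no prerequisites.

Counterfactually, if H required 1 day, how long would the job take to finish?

Actual critical path: W→D→T→F = 2+3+9+3 = 17 ⇒ 17 days.
The longest path through H is only 12 days, so H has float 5.
No other chain overtakes it, so the finish is 17 days.

17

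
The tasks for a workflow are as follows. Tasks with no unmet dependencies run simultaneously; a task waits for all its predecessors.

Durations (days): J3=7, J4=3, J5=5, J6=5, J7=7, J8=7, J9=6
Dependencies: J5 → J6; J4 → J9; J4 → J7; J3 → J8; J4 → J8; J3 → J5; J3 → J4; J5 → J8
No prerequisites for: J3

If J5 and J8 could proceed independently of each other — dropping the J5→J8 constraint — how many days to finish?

Original critical path: J3→J5→J8 = 7+5+7 = 19 ⇒ 19 days.
Without J5→J8, J8's earliest start moves from 12 to 10.
The longest chain is now J3→J4→J7 = 7+3+7 = 17, so the plan takes 17 days.

17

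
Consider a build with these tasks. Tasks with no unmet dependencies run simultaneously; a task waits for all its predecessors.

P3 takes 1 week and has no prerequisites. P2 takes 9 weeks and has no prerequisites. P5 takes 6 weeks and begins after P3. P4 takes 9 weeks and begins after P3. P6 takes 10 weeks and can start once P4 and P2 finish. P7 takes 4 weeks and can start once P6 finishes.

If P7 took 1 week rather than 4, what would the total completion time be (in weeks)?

The binding path is P3→P4→P6→P7 = 1+9+10+4 = 24; finish at 24 weeks.
P7 is on the critical path; changing it to 1 makes that path 21 weeks.
No other chain overtakes it, so the finish is 21 weeks.

21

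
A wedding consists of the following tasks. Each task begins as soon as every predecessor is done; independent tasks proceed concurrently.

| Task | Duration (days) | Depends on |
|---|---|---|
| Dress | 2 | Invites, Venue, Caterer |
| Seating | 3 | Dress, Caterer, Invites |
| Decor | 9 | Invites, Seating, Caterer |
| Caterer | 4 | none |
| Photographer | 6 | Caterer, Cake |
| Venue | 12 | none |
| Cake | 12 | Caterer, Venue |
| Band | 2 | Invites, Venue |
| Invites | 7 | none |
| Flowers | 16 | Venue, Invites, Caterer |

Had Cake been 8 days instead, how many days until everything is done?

Baseline: Venue→Cake→Photographer = 12+12+6 = 30 → 30 days.
Cake lies on that path, so at 8 days the path becomes 26 days.
The binding chain switches to Venue→Flowers = 12+16 = 28; finish 28 days.

28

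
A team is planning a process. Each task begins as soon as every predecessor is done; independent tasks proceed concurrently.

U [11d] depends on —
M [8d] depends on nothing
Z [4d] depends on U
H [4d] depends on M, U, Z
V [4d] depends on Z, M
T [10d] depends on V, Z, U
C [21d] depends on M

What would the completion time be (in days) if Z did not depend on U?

Original critical path: U→Z→V→T = 11+4+4+10 = 29 ⇒ 29 days.
Without U→Z, Z's earliest start moves from 11 to 0.
After: M→C = 8+21 = 29 → 29 days.

29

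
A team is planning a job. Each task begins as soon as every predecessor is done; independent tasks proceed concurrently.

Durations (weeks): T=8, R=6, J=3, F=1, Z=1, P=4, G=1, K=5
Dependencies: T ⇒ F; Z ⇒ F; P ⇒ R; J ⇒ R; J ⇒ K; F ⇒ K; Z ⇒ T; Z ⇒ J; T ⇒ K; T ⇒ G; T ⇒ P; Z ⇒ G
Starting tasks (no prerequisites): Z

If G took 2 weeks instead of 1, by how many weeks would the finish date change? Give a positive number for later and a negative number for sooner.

0

Actual critical path: Z→T→P→R = 1+8+4+6 = 19 ⇒ 19 weeks.
The longest path through G is only 10 weeks, so G has float 9.
No other chain overtakes it, so the finish is 19 weeks.
Change in finish: 19 − 19 = +0 weeks.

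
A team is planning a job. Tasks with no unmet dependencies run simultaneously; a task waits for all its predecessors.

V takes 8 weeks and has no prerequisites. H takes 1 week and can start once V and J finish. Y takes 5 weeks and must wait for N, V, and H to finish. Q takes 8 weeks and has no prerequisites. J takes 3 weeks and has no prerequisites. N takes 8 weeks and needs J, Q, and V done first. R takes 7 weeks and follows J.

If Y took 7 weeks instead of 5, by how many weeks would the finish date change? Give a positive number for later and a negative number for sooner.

Actual critical path: V→N→Y = 8+8+5 = 21 ⇒ 21 weeks.
Y is on the critical path; changing it to 7 makes that path 23 weeks.
The critical path is still V→N→Y; finish is now 23 weeks.
Change in finish: 23 − 21 = +2 weeks.

2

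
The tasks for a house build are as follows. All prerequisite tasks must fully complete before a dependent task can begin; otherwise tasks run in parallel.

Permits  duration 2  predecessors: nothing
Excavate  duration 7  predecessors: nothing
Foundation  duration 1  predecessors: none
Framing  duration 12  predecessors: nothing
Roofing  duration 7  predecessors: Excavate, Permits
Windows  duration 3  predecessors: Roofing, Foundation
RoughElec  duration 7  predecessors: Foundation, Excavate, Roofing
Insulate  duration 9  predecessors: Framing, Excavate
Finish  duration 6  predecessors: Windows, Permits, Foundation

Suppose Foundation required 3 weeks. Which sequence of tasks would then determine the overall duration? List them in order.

Actual critical path: Excavate→Roofing→Windows→Finish = 7+7+3+6 = 23 ⇒ 23 weeks.
Foundation is off the critical path — its longest chain is 10 weeks, giving 13 of slack.
The critical path is still Excavate→Roofing→Windows→Finish; finish is now 23 weeks.

Excavate, Roofing, Windows, Finish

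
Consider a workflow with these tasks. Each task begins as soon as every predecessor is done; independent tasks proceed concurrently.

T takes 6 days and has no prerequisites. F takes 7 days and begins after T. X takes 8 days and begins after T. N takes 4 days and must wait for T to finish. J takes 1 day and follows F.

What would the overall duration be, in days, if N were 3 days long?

14

Baseline: T→F→J = 6+7+1 = 14 → 14 days.
N has 4 days of float (longest path through it is 10).
That remains the longest chain; total 14 days.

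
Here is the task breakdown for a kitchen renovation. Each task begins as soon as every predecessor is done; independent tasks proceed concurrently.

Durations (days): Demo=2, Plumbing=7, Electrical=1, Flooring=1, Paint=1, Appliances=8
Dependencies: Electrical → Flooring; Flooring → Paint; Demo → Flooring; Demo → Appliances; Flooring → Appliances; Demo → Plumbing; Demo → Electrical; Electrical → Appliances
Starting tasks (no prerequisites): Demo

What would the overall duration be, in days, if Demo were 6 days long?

The binding path is Demo→Electrical→Flooring→Appliances = 2+1+1+8 = 12; finish at 12 days.
Since Demo is critical, the +4 change carries straight to that chain (now 16 days).
The critical path is still Demo→Electrical→Flooring→Appliances; finish is now 16 days.

16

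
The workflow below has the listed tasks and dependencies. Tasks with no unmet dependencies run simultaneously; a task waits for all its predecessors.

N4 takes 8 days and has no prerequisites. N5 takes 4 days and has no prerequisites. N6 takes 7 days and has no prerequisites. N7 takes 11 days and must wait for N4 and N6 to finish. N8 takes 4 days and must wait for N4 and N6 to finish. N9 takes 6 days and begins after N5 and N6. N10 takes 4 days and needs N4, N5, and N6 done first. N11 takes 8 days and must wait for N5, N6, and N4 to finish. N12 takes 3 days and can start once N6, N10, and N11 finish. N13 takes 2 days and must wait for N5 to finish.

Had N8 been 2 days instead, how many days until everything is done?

The binding path is N4→N7 = 8+11 = 19; finish at 19 days.
N8 has 7 days of float (longest path through it is 12).
No other chain overtakes it, so the finish is 19 days.

19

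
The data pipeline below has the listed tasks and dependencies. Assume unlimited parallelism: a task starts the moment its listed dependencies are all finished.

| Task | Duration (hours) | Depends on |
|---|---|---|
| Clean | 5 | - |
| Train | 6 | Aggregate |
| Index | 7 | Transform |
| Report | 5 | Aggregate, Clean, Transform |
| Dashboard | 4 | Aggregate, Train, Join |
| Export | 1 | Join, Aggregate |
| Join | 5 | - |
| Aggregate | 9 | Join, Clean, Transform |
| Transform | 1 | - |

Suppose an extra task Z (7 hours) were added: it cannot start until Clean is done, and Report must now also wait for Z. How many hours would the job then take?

Originally the job takes 24 hours.
With Z inserted, Report now waits for max(Aggregate, Clean, Transform, Z).
New critical path: Clean→Aggregate→Train→Dashboard = 5+9+6+4 = 24 ⇒ 24 hours.

24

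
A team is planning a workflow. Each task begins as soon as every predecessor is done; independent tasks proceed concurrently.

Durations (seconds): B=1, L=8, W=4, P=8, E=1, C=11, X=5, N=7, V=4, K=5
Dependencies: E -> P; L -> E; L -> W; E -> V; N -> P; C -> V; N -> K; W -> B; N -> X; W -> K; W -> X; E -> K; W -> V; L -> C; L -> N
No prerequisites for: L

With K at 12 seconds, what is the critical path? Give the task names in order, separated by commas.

The binding path is L→C→V = 8+11+4 = 23; finish at 23 seconds.
K has 3 seconds of float (longest path through it is 20).
Now L→N→K = 8+7+12 = 27 is longest, so the finish becomes 27 seconds.

L, N, K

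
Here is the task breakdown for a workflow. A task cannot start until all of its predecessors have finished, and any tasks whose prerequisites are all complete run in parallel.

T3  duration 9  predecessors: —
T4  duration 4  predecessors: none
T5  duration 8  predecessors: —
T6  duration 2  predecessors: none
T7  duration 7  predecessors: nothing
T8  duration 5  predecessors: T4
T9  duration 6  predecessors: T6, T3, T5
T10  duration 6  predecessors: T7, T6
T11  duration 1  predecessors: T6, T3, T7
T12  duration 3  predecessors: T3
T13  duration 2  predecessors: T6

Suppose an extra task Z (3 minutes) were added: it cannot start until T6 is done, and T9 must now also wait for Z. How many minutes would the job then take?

15

Originally the job takes 15 minutes.
With Z inserted, T9 now waits for max(T6, T3, T5, Z).
New critical path: T3→T9 = 9+6 = 15 ⇒ 15 minutes.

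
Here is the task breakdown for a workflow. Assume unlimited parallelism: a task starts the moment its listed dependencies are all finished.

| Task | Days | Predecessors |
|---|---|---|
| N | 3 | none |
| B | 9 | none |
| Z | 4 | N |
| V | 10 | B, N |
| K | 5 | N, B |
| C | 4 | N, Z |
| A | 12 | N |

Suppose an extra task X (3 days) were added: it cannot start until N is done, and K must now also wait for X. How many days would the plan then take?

19

Originally the plan takes 19 days.
With X inserted, K now waits for max(N, B, X).
New critical path: B→V = 9+10 = 19 ⇒ 19 days.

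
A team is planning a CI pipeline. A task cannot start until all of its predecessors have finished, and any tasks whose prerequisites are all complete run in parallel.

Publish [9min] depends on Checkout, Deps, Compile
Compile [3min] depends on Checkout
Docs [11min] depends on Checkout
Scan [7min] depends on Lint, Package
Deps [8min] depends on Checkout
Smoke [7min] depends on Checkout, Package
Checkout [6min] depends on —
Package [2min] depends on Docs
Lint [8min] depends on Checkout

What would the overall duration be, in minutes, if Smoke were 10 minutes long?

The binding path is Checkout→Docs→Package→Smoke = 6+11+2+7 = 26; finish at 26 minutes.
Since Smoke is critical, the +3 change carries straight to that chain (now 29 minutes).
The critical path is still Checkout→Docs→Package→Smoke; finish is now 29 minutes.

29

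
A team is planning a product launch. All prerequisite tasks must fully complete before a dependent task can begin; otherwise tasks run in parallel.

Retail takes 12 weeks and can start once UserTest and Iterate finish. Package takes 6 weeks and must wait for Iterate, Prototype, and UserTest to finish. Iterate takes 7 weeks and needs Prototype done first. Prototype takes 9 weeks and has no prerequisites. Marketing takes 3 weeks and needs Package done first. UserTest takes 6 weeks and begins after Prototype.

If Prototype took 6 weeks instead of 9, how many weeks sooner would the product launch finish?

The binding path is Prototype→Iterate→Retail = 9+7+12 = 28; finish at 28 weeks.
Prototype is on the critical path; changing it to 6 makes that path 25 weeks.
That remains the longest chain; total 25 weeks.
Change in finish: 25 − 28 = -3 weeks.

3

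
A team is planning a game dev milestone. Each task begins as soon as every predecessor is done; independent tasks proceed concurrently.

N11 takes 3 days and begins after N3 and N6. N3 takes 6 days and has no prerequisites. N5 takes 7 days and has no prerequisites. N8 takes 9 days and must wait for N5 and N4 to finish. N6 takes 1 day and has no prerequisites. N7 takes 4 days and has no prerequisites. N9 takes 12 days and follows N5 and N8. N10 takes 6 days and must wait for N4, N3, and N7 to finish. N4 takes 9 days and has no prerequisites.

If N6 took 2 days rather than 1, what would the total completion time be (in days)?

30

Actual critical path: N4→N8→N9 = 9+9+12 = 30 ⇒ 30 days.
N6 has 26 days of float (longest path through it is 4).
No other chain overtakes it, so the finish is 30 days.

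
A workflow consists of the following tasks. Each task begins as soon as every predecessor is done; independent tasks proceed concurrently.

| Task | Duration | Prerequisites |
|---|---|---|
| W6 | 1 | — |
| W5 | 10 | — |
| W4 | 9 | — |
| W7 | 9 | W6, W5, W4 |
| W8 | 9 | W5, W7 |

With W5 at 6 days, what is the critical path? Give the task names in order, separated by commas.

W4, W7, W8

Baseline: W5→W7→W8 = 10+9+9 = 28 → 28 days.
Since W5 is critical, the -4 change carries straight to that chain (now 24 days).
The binding chain switches to W4→W7→W8 = 9+9+9 = 27; finish 27 days.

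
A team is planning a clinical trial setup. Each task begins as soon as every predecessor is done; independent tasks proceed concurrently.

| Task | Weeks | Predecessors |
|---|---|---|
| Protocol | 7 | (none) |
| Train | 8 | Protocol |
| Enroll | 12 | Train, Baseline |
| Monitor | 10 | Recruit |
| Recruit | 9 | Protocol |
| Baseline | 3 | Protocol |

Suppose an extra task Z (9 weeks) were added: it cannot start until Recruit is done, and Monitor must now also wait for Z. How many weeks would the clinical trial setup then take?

Originally the clinical trial setup takes 27 weeks.
With Z inserted, Monitor now waits for max(Recruit, Z).
New critical path: Protocol→Recruit→Z→Monitor = 7+9+9+10 = 35 ⇒ 35 weeks.

35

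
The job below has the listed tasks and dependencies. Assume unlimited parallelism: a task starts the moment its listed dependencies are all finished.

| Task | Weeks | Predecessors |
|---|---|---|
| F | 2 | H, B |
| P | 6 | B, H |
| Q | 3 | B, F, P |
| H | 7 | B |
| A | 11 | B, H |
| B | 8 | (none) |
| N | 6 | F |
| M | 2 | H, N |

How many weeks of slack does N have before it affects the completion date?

1

B→H→A = 8+7+11 = 26 sets the makespan at 26 weeks.
The longest chain containing N totals 25 weeks.
Slack of N = 18 − 17 = 1 week.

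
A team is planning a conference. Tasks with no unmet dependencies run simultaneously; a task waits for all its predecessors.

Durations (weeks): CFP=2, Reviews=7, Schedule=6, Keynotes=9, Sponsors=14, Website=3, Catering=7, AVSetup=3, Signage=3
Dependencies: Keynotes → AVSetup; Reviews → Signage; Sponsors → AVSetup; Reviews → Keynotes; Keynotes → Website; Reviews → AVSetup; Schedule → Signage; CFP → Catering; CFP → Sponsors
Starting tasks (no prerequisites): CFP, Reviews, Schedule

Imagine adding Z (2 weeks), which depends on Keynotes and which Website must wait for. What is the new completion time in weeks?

21

Originally the job takes 19 weeks.
With Z inserted, Website now waits for max(Keynotes, Z).
New critical path: Reviews→Keynotes→Z→Website = 7+9+2+3 = 21 ⇒ 21 weeks.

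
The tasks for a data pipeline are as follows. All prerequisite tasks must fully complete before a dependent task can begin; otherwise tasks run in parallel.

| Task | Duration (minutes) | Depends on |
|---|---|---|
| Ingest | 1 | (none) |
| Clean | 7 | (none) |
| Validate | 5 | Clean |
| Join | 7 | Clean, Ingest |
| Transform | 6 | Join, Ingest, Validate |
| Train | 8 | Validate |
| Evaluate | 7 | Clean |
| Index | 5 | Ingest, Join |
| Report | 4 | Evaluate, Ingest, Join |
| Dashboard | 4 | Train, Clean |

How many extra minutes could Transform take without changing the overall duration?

Clean→Validate→Train→Dashboard = 7+5+8+4 = 24 sets the makespan at 24 minutes.
Transform finishes as early as 20 and must finish by 24.
Float = 24 − 20 = 4.

4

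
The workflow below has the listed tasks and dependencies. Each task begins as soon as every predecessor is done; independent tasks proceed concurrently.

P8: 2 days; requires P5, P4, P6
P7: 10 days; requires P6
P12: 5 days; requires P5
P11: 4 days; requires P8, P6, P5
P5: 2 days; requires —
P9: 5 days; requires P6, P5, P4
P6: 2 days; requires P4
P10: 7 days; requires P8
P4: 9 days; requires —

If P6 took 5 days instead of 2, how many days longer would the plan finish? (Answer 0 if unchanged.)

3

Actual critical path: P4→P6→P7 = 9+2+10 = 21 ⇒ 21 days.
P6 is on the critical path; changing it to 5 makes that path 24 days.
No other chain overtakes it, so the finish is 24 days.
Change in finish: 24 − 21 = +3 days.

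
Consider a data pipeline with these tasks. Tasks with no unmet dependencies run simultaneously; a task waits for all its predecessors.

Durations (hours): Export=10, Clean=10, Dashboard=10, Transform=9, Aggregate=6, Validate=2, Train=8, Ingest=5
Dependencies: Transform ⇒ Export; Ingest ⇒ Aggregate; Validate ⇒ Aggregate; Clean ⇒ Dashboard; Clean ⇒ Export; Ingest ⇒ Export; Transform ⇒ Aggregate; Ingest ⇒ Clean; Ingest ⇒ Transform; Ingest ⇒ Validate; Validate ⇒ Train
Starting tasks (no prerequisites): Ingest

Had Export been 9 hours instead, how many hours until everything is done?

25

Baseline: Ingest→Clean→Export = 5+10+10 = 25 → 25 hours.
Since Export is critical, the -1 change carries straight to that chain (now 24 hours).
Now Ingest→Clean→Dashboard = 5+10+10 = 25 is longest, so the finish becomes 25 hours.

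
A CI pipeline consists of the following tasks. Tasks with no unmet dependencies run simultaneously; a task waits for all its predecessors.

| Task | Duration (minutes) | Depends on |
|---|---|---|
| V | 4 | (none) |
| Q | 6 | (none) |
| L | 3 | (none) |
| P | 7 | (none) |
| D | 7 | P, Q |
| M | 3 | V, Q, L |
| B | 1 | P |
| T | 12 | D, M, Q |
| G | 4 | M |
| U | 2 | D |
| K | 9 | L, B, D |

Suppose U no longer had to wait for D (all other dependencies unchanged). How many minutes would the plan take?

26

Original critical path: P→D→T = 7+7+12 = 26 ⇒ 26 minutes.
Without D→U, U's earliest start moves from 14 to 0.
After: P→D→T = 7+7+12 = 26 → 26 minutes.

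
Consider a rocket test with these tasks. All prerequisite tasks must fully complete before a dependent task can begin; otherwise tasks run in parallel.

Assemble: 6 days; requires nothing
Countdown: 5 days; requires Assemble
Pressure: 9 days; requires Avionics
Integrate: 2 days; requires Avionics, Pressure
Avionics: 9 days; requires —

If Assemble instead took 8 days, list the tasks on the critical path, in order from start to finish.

Avionics, Pressure, Integrate

The binding path is Avionics→Pressure→Integrate = 9+9+2 = 20; finish at 20 days.
The longest path through Assemble is only 11 days, so Assemble has float 9.
That remains the longest chain; total 20 days.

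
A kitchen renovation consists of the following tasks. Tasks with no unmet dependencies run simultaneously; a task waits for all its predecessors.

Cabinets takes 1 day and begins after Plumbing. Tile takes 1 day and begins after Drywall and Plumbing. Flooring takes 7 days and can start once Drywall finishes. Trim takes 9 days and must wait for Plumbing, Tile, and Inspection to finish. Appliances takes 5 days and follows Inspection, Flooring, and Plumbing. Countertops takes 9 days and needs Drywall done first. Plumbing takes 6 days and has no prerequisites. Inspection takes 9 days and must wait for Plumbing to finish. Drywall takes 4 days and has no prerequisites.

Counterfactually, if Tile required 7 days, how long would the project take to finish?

24

Actual critical path: Plumbing→Inspection→Trim = 6+9+9 = 24 ⇒ 24 days.
Tile is off the critical path — its longest chain is 16 days, giving 8 of slack.
That remains the longest chain; total 24 days.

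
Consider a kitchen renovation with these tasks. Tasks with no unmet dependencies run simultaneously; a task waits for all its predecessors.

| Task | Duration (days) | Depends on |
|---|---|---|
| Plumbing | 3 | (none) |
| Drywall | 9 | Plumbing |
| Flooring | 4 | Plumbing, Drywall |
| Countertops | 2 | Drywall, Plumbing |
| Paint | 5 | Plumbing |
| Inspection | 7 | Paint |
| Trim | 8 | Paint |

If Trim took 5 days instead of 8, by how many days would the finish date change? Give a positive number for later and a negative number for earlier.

Actual critical path: Plumbing→Paint→Trim = 3+5+8 = 16 ⇒ 16 days.
Trim lies on that path, so at 5 days the path becomes 13 days.
New critical path: Plumbing→Drywall→Flooring = 3+9+4 = 16 ⇒ 16 days.
Change in finish: 16 − 16 = +0 days.

0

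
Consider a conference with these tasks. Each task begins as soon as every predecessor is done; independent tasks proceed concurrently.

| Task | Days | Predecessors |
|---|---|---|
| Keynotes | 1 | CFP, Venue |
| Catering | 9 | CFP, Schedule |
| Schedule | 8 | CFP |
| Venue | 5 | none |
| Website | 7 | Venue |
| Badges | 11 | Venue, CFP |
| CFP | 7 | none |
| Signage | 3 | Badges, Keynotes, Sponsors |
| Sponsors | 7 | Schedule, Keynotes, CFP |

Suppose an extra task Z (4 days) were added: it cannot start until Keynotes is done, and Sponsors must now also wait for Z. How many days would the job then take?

Originally the job takes 25 days.
With Z inserted, Sponsors now waits for max(Schedule, Keynotes, CFP, Z).
New critical path: CFP→Schedule→Sponsors→Signage = 7+8+7+3 = 25 ⇒ 25 days.

25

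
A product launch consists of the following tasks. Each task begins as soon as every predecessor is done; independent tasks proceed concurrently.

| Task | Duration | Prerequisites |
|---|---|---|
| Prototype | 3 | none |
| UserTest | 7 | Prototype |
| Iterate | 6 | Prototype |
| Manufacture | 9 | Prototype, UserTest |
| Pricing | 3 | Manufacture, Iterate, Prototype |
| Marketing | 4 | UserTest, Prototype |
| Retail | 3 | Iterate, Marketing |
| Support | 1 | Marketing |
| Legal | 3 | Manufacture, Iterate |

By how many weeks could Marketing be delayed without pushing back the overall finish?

5

Critical path: Prototype→UserTest→Manufacture→Pricing = 3+7+9+3 = 22, so the finish is 22 weeks.
Longest path through Marketing: 17 weeks (earliest finish 14, latest finish 19).
Slack of Marketing = 15 − 10 = 5 weeks.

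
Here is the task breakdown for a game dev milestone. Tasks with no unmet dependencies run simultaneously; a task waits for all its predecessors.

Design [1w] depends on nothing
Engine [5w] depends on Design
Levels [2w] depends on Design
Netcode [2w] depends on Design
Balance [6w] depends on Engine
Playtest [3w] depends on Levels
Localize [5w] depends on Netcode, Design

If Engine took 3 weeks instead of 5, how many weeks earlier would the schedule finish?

Critical path before the change: Design→Engine→Balance = 1+5+6 = 12 giving 12 weeks.
Engine is on the critical path; changing it to 3 makes that path 10 weeks.
The critical path is still Design→Engine→Balance; finish is now 10 weeks.
Change in finish: 10 − 12 = -2 weeks.

2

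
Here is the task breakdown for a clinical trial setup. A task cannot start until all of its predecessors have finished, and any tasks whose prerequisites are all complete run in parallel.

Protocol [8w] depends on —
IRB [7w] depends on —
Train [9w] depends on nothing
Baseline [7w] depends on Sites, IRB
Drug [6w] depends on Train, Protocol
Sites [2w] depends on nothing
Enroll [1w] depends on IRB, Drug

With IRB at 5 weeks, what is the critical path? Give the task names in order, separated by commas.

As given, the longest chain is Train→Drug→Enroll = 9+6+1 = 16, so the finish is 16 weeks.
IRB has 2 weeks of float (longest path through it is 14).
The critical path is still Train→Drug→Enroll; finish is now 16 weeks.

Train, Drug, Enroll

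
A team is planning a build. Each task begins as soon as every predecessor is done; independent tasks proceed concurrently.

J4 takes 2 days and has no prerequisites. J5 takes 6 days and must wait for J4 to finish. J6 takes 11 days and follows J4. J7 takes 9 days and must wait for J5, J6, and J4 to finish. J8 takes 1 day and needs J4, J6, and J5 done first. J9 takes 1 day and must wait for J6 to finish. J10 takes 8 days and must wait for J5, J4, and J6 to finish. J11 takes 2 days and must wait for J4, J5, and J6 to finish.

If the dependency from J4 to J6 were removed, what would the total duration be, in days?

Before: longest chain J4→J6→J7 = 2+11+9 = 22, finish 22.
Without J4→J6, J6's earliest start moves from 2 to 0.
The longest chain is now J6→J7 = 11+9 = 20, so the job takes 20 days.

20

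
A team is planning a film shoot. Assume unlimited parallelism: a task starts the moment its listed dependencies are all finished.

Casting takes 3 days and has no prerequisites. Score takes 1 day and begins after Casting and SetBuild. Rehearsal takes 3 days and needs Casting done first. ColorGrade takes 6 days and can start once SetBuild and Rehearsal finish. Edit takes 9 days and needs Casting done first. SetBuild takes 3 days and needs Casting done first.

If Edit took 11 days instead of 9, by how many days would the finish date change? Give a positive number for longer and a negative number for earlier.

Critical path before the change: Casting→Edit = 3+9 = 12 giving 12 days.
Edit is on the critical path; changing it to 11 makes that path 14 days.
No other chain overtakes it, so the finish is 14 days.
Change in finish: 14 − 12 = +2 days.

2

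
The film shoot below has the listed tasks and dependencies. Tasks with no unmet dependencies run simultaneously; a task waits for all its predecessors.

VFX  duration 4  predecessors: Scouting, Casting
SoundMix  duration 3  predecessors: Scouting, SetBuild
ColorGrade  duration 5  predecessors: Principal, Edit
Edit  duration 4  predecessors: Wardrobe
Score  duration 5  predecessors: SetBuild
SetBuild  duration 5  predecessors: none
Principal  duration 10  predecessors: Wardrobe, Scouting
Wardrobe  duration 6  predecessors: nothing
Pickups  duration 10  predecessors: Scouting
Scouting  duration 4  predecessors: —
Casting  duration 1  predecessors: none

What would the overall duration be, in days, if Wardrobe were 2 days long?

19

Baseline: Wardrobe→Principal→ColorGrade = 6+10+5 = 21 → 21 days.
Since Wardrobe is critical, the -4 change carries straight to that chain (now 17 days).
New critical path: Scouting→Principal→ColorGrade = 4+10+5 = 19 ⇒ 19 days.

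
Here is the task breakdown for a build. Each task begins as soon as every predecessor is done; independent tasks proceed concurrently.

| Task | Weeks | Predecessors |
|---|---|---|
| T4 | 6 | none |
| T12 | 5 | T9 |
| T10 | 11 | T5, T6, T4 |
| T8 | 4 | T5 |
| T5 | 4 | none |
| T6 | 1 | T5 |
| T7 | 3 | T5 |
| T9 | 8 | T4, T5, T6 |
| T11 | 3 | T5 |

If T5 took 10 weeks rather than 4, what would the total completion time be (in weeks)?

Actual critical path: T4→T9→T12 = 6+8+5 = 19 ⇒ 19 weeks.
T5 has 1 week of float (longest path through it is 18).
New critical path: T5→T6→T9→T12 = 10+1+8+5 = 24 ⇒ 24 weeks.

24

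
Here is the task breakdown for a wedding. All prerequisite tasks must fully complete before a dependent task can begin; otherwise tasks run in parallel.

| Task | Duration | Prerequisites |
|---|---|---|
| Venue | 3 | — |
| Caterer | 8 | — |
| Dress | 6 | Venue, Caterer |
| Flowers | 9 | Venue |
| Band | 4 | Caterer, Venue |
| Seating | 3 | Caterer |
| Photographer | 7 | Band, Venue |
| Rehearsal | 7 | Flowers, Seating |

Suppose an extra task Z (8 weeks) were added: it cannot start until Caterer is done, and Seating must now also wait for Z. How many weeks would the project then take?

26

Originally the project takes 19 weeks.
With Z inserted, Seating now waits for max(Caterer, Z).
New critical path: Caterer→Z→Seating→Rehearsal = 8+8+3+7 = 26 ⇒ 26 weeks.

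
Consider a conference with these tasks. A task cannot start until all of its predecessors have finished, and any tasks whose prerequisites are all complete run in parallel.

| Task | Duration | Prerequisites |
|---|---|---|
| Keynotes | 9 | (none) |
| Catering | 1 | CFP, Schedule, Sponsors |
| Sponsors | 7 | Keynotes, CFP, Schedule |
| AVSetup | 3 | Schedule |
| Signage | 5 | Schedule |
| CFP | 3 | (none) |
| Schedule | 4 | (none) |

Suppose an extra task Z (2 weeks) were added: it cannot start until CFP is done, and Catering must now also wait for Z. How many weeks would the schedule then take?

17

Originally the schedule takes 17 weeks.
With Z inserted, Catering now waits for max(CFP, Schedule, Sponsors, Z).
New critical path: Keynotes→Sponsors→Catering = 9+7+1 = 17 ⇒ 17 weeks.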